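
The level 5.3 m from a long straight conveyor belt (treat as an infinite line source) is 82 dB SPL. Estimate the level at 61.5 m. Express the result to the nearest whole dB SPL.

Cylindrical spreading from a line source gives a 10·log₁₀(r₂/r₁) drop.
L₂ = 82 − 10·log₁₀(61.5/5.3) = 82 − 10.646 = 71.35 dB SPL.

71 dB SPL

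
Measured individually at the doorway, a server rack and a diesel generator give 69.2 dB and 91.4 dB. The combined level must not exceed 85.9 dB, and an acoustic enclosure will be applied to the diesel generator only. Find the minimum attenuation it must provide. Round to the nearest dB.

6 dB

Everything except the diesel generator sums to 10^(69.2/10) = 8.318e+06 in linear terms, 69.20 dB.
To meet 85.9 dB overall, the treated diesel generator may contribute at most 10^(85.9/10) − 8.318e+06 = 3.807e+08, i.e. 85.81 dB.
So the diesel generator must be reduced from 91.4 to 85.81 dB: IL = 5.59 dB.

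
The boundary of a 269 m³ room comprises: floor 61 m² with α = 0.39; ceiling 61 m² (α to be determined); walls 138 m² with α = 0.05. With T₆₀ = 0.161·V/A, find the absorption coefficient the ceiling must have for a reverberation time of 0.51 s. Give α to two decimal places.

From T₆₀ = 0.161·V/A, the target T₆₀ = 0.51 s needs A = 0.161·269/0.51 = 84.92 m².
Absorption from the other surfaces = 61·0.39 + 138·0.05 = 30.69 m², so the ceiling must supply 54.23 m² over 61 m².
α = 54.23/61 = 0.889.

0.89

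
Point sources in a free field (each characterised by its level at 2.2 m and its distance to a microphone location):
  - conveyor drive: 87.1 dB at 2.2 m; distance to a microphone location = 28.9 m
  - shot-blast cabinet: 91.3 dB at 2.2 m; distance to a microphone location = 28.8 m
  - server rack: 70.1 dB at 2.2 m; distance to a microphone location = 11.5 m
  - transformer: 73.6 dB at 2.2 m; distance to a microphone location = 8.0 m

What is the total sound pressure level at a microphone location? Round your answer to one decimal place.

71.1 dB

First find each source's level at the receiver (point-source: −20·log₁₀(r/r_ref)), then combine on an intensity basis.
conveyor drive: 87.1 − 20·log₁₀(28.9/2.2) = 87.1 − 22.37 = 64.73 dB.
shot-blast cabinet: 91.3 − 20·log₁₀(28.8/2.2) = 91.3 − 22.34 = 68.96 dB.
server rack: 70.1 − 20·log₁₀(11.5/2.2) = 70.1 − 14.37 = 55.73 dB.
transformer: 73.6 − 20·log₁₀(8.0/2.2) = 73.6 − 11.21 = 62.39 dB.
Σ 10^(L/10) = 1.295e+07 → L_total = 10·log₁₀(1.295e+07) = 71.12 dB.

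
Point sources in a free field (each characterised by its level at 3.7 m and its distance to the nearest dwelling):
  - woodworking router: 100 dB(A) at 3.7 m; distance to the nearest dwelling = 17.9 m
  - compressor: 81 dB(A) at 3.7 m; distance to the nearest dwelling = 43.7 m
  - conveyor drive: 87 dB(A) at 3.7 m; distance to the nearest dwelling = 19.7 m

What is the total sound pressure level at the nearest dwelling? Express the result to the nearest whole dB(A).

First find each source's level at the receiver (point-source: −20·log₁₀(r/r_ref)), then combine on an intensity basis.
woodworking router: 100 − 20·log₁₀(17.9/3.7) = 100 − 13.69 = 86.31 dB(A).
compressor: 81 − 20·log₁₀(43.7/3.7) = 81 − 21.45 = 59.55 dB(A).
conveyor drive: 87 − 20·log₁₀(19.7/3.7) = 87 − 14.53 = 72.47 dB(A).
Σ 10^(L/10) = 4.458e+08 → L_total = 10·log₁₀(4.458e+08) = 86.49 dB(A).

86 dB(A)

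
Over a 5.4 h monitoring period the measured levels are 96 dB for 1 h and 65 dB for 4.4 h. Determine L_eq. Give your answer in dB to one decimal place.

Weight each interval's intensity by its duration and average over T = 5.4 h:
Σ tᵢ·10^(Lᵢ/10) = 1·10^(96/10) + 4.4·10^(65/10) = 3.995e+09.
L_eq = 10·log₁₀(3.995e+09/5.4) = 88.69 dB.

88.7 dB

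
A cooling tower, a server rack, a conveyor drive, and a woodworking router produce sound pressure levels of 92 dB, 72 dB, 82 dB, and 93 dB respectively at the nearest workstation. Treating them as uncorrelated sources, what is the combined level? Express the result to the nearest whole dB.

96 dB

Incoherent sources combine by intensity addition: L_total = 10·log₁₀(Σ 10^(L_i/10)).
Σ 10^(L/10) = 10^(92/10) + 10^(72/10) + 10^(82/10) + 10^(93/10) = 3.754e+09.
L_total = 10·log₁₀(3.754e+09) = 95.75 dB.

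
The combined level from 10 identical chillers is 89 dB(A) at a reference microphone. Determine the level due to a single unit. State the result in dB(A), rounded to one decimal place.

79.0 dB(A)

For N identical incoherent sources L_total = L₁ + 10·log₁₀ N, so L₁ = 89 − 10·log₁₀(10) = 89 − 10.000.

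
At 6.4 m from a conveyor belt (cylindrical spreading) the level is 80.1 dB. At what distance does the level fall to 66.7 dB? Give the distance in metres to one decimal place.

140.0 m

Line-source spreading drops the level by 10·log₁₀(r₂/r₁); inverting, r₂/r₁ = 10^(ΔL/10).
r₂ = 6.4·10^((80.1−66.7)/10) = 6.4·10^(13.4/10) = 140.02 m.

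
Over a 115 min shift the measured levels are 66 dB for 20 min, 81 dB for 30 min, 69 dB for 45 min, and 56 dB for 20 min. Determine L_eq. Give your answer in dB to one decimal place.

The energy average is taken in the linear domain: L_eq = 10·log₁₀[(Σ tᵢ·10^(Lᵢ/10))/T], T = 115 min.
Σ tᵢ·10^(Lᵢ/10) = 20·10^(66/10) + 30·10^(81/10) + 45·10^(69/10) + 20·10^(56/10) = 4.222e+09.
L_eq = 10·log₁₀(4.222e+09/115) = 75.65 dB.

75.6 dB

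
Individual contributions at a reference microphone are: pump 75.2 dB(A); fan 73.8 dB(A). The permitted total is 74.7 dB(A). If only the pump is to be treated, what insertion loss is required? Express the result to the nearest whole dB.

Everything except the pump sums to 10^(73.8/10) = 2.399e+07 in linear terms, 73.80 dB(A).
To meet 74.7 dB(A) overall, the treated pump may contribute at most 10^(74.7/10) − 2.399e+07 = 5.524e+06, i.e. 67.42 dB(A).
Required insertion loss = 75.2 − 67.42 = 7.78 dB.

8 dB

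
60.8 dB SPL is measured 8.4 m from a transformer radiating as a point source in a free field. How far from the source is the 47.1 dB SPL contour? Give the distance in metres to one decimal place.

40.7 m

For a point source L₁ − L₂ = 20·log₁₀(r₂/r₁), so r₂ = r₁·10^((L₁−L₂)/20).
r₂ = 8.4·10^((60.8−47.1)/20) = 8.4·10^(13.7/20) = 40.67 m.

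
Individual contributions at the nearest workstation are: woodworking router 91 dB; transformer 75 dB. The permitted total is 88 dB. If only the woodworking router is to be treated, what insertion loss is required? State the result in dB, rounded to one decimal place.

Everything except the woodworking router sums to 10^(75/10) = 3.162e+07 in linear terms, 75.00 dB.
To meet 88 dB overall, the treated woodworking router may contribute at most 10^(88/10) − 3.162e+07 = 5.993e+08, i.e. 87.78 dB.
Required insertion loss = 91 − 87.78 = 3.22 dB.

3.2 dB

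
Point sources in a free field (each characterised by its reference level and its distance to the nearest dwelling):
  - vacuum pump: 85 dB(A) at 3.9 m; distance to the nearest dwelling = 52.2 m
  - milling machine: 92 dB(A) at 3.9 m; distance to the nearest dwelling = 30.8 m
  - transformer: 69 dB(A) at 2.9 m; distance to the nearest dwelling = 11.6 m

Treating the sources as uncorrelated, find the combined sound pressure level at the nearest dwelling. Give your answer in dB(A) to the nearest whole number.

74 dB(A)

Apply inverse-square spreading to bring every level to the receiver, then sum 10^(L/10).
vacuum pump: 85 − 20·log₁₀(52.2/3.9) = 85 − 22.53 = 62.47 dB(A).
milling machine: 92 − 20·log₁₀(30.8/3.9) = 92 − 17.95 = 74.05 dB(A).
transformer: 69 − 20·log₁₀(11.6/2.9) = 69 − 12.04 = 56.96 dB(A).
Σ 10^(L/10) = 2.767e+07 → L_total = 10·log₁₀(2.767e+07) = 74.42 dB(A).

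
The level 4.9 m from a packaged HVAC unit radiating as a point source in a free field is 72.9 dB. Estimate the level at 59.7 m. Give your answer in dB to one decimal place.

51.2 dB

Spherical spreading from a point source gives a 20·log₁₀(r₂/r₁) drop.
L₂ = 72.9 − 20·log₁₀(59.7/4.9) = 72.9 − 21.716 = 51.18 dB.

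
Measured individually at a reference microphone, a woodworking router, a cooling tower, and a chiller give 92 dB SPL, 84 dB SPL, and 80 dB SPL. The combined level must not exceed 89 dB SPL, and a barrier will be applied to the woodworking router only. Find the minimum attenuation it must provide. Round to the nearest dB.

Everything except the woodworking router sums to 10^(84/10) + 10^(80/10) = 3.512e+08 in linear terms, 85.46 dB SPL.
The limit corresponds to 10^(89/10) = 7.943e+08; subtracting the fixed part leaves 4.431e+08 for the woodworking router, i.e. 86.47 dB SPL.
Required insertion loss = 92 − 86.47 = 5.53 dB.

6 dB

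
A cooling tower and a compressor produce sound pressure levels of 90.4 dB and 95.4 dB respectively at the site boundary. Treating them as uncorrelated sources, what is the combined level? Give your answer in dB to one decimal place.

96.6 dB

For uncorrelated sources the intensities add, so convert each level to linear form, sum, and take 10·log₁₀ of the total.
Σ 10^(L/10) = 10^(90.4/10) + 10^(95.4/10) = 4.564e+09.
L_total = 10·log₁₀(4.564e+09) = 96.59 dB.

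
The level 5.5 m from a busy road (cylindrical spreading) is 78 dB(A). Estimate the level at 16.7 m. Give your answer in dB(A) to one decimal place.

73.2 dB(A)

Line-source attenuation: ΔL = 10·log₁₀(r₂/r₁) = 10·log₁₀(16.7/5.5) = 4.824 dB.
L₂ = 78 − 10·log₁₀(16.7/5.5) = 78 − 4.824 = 73.18 dB(A).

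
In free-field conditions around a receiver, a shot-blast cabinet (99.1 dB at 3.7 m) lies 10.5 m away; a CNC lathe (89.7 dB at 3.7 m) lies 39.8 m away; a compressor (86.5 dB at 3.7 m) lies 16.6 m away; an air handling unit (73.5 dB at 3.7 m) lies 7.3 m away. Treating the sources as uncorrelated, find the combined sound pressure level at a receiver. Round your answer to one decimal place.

Apply inverse-square spreading to bring every level to the receiver, then sum 10^(L/10).
shot-blast cabinet: 99.1 − 20·log₁₀(10.5/3.7) = 99.1 − 9.06 = 90.04 dB.
CNC lathe: 89.7 − 20·log₁₀(39.8/3.7) = 89.7 − 20.63 = 69.07 dB.
compressor: 86.5 − 20·log₁₀(16.6/3.7) = 86.5 − 13.04 = 73.46 dB.
air handling unit: 73.5 − 20·log₁₀(7.3/3.7) = 73.5 − 5.90 = 67.60 dB.
Σ 10^(L/10) = 1.045e+09 → L_total = 10·log₁₀(1.045e+09) = 90.19 dB.

90.2 dB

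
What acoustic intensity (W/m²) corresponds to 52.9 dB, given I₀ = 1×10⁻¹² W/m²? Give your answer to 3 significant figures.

1.95e-07 W/m²

I = I₀·10^(L/10) = 10⁻¹² × 10^(52.9/10) = 10^(-6.710).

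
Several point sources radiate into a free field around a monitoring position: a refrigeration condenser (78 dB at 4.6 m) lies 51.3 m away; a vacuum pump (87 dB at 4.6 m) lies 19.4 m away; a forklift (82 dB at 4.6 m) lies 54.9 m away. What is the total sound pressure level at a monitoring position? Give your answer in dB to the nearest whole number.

First find each source's level at the receiver (point-source: −20·log₁₀(r/r_ref)), then combine on an intensity basis.
refrigeration condenser: 78 − 20·log₁₀(51.3/4.6) = 78 − 20.95 = 57.05 dB.
vacuum pump: 87 − 20·log₁₀(19.4/4.6) = 87 − 12.50 = 74.50 dB.
forklift: 82 − 20·log₁₀(54.9/4.6) = 82 − 21.54 = 60.46 dB.
Σ 10^(L/10) = 2.980e+07 → L_total = 10·log₁₀(2.980e+07) = 74.74 dB.

75 dB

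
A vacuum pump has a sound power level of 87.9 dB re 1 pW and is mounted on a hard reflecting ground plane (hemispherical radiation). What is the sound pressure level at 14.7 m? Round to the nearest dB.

57 dB

L_p = L_w − 10·log₁₀(2π·r²) with r = 14.7 m.
2π·r² = 1358 m², 10·log₁₀ of that is 31.328 dB.
L_p = 87.9 − 31.328 = 56.57 dB.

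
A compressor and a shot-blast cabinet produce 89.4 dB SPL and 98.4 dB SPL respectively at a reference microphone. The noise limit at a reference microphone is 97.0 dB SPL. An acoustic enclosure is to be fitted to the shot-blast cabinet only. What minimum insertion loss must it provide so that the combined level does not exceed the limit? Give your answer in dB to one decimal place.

The untreated sources together contribute 10^(89.4/10) = 8.710e+08, i.e. 89.40 dB SPL.
The limit corresponds to 10^(97.0/10) = 5.012e+09; subtracting the fixed part leaves 4.141e+09 for the shot-blast cabinet, i.e. 96.17 dB SPL.
Required insertion loss = 98.4 − 96.17 = 2.23 dB.

2.2 dB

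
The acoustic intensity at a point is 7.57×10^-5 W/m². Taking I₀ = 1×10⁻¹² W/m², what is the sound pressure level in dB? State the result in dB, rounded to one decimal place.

78.8 dB

L = 10·log₁₀(I/I₀) = 10·log₁₀(7.57×10^-5/10⁻¹²) = 10·log₁₀(7.57×10^7).
L = 10·(0.8791 + 7) = 78.79 dB.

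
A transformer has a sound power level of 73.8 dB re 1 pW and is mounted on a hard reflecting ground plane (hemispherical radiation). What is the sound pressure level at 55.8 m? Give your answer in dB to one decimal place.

30.9 dB

The power spreads over a hemisphere of area 2π·r², so L_p = L_w − 10·log₁₀(2π·r²).
2π·r² = 1.956e+04 m², 10·log₁₀ of that is 42.914 dB.
L_p = 73.8 − 42.914 = 30.89 dB.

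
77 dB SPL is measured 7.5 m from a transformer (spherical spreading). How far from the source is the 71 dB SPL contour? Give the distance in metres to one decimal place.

15.0 m

For a point source L₁ − L₂ = 20·log₁₀(r₂/r₁), so r₂ = r₁·10^((L₁−L₂)/20).
r₂ = 7.5·10^((77−71)/20) = 7.5·10^(6.0/20) = 14.96 m.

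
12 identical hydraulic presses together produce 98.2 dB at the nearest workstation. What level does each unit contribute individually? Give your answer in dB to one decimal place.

87.4 dB

12 equal contributions raise the level by 10·log₁₀ 12 = 10.792 dB, so each unit alone gives 98.2 − 10.792.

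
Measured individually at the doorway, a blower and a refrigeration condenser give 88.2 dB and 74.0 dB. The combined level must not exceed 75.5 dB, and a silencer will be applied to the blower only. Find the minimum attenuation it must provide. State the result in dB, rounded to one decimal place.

Fixed contribution from the other source: Σ 10^(L/10) = 10^(74.0/10) = 2.512e+07 (74.00 dB).
To meet 75.5 dB overall, the treated blower may contribute at most 10^(75.5/10) − 2.512e+07 = 1.036e+07, i.e. 70.15 dB.
Required insertion loss = 88.2 − 70.15 = 18.05 dB.

18.0 dB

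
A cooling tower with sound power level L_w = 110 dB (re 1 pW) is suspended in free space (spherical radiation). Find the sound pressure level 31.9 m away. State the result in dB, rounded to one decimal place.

Free-field spherical radiation: L_p = L_w − 10·log₁₀(4π·r²), r = 31.9 m.
4π·r² = 1.279e+04 m², 10·log₁₀ of that is 41.068 dB.
L_p = 110 − 41.068 = 68.93 dB.

68.9 dB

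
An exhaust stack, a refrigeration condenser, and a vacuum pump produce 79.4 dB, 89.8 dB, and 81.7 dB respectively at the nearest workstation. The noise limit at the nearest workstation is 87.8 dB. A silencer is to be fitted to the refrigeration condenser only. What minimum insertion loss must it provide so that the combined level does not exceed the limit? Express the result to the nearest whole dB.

4 dB

Everything except the refrigeration condenser sums to 10^(79.4/10) + 10^(81.7/10) = 2.350e+08 in linear terms, 83.71 dB.
To meet 87.8 dB overall, the treated refrigeration condenser may contribute at most 10^(87.8/10) − 2.350e+08 = 3.676e+08, i.e. 85.65 dB.
So the refrigeration condenser must be reduced from 89.8 to 85.65 dB: IL = 4.15 dB.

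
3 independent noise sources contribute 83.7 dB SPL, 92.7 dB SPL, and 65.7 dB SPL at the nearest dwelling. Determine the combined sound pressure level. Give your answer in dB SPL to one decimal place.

Incoherent sources combine by intensity addition: L_total = 10·log₁₀(Σ 10^(L_i/10)).
Σ 10^(L/10) = 10^(83.7/10) + 10^(92.7/10) + 10^(65.7/10) = 2.100e+09.
L_total = 10·log₁₀(2.100e+09) = 93.22 dB SPL.

93.2 dB SPL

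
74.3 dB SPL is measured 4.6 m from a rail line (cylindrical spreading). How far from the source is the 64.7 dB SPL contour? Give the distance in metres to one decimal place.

For a line source L₁ − L₂ = 10·log₁₀(r₂/r₁), so r₂ = r₁·10^((L₁−L₂)/10).
r₂ = 4.6·10^((74.3−64.7)/10) = 4.6·10^(9.6/10) = 41.95 m.

42.0 m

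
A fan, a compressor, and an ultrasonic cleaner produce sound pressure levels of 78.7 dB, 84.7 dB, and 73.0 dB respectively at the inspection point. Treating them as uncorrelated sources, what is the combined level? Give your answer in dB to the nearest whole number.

For uncorrelated sources the intensities add, so convert each level to linear form, sum, and take 10·log₁₀ of the total.
Σ 10^(L/10) = 10^(78.7/10) + 10^(84.7/10) + 10^(73.0/10) = 3.892e+08.
L_total = 10·log₁₀(3.892e+08) = 85.90 dB.

86 dB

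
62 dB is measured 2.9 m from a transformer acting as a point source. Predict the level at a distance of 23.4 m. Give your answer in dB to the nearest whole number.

For a point source, L₂ = L₁ − 20·log₁₀(r₂/r₁).
L₂ = 62 − 20·log₁₀(23.4/2.9) = 62 − 18.136 = 43.86 dB.

44 dB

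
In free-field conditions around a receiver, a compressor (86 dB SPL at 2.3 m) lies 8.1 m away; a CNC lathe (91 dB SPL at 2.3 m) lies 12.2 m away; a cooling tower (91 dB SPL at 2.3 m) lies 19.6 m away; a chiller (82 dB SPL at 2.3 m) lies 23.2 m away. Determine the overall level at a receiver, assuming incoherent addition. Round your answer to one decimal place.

79.8 dB SPL

Propagate each source to the receiver with L = L_ref − 20·log₁₀(r/r_ref), then add intensities.
compressor: 86 − 20·log₁₀(8.1/2.3) = 86 − 10.94 = 75.06 dB SPL.
CNC lathe: 91 − 20·log₁₀(12.2/2.3) = 91 − 14.49 = 76.51 dB SPL.
cooling tower: 91 − 20·log₁₀(19.6/2.3) = 91 − 18.61 = 72.39 dB SPL.
chiller: 82 − 20·log₁₀(23.2/2.3) = 82 − 20.08 = 61.92 dB SPL.
Σ 10^(L/10) = 9.574e+07 → L_total = 10·log₁₀(9.574e+07) = 79.81 dB SPL.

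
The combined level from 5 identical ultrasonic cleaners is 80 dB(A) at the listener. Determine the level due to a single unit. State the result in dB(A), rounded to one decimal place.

For N identical incoherent sources L_total = L₁ + 10·log₁₀ N, so L₁ = 80 − 10·log₁₀(5) = 80 − 6.990.

73.0 dB(A)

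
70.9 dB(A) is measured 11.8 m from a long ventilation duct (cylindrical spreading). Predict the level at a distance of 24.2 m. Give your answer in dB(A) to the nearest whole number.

68 dB(A)

Line-source attenuation: ΔL = 10·log₁₀(r₂/r₁) = 10·log₁₀(24.2/11.8) = 3.119 dB.
L₂ = 70.9 − 10·log₁₀(24.2/11.8) = 70.9 − 3.119 = 67.78 dB(A).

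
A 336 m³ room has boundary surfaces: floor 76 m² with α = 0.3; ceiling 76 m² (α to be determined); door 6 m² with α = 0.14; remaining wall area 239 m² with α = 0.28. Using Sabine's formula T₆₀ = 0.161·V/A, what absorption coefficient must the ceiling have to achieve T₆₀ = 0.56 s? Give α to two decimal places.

0.08

From T₆₀ = 0.161·V/A, the target T₆₀ = 0.56 s needs A = 0.161·336/0.56 = 96.60 m².
Absorption from the other surfaces = 76·0.3 + 6·0.14 + 239·0.28 = 90.56 m², so the ceiling must supply 6.04 m² over 76 m².
α = 6.04/76 = 0.079.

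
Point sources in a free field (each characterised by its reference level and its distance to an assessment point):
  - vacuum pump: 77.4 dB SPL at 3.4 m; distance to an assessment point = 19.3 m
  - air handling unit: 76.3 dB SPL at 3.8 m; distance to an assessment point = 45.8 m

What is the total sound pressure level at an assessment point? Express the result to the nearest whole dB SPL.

First find each source's level at the receiver (point-source: −20·log₁₀(r/r_ref)), then combine on an intensity basis.
vacuum pump: 77.4 − 20·log₁₀(19.3/3.4) = 77.4 − 15.08 = 62.32 dB SPL.
air handling unit: 76.3 − 20·log₁₀(45.8/3.8) = 76.3 − 21.62 = 54.68 dB SPL.
Σ 10^(L/10) = 1.999e+06 → L_total = 10·log₁₀(1.999e+06) = 63.01 dB SPL.

63 dB SPL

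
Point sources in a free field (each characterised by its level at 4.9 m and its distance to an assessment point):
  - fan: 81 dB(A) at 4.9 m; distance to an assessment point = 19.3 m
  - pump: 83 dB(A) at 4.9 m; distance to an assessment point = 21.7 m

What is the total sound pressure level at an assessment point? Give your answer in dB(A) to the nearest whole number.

First find each source's level at the receiver (point-source: −20·log₁₀(r/r_ref)), then combine on an intensity basis.
fan: 81 − 20·log₁₀(19.3/4.9) = 81 − 11.91 = 69.09 dB(A).
pump: 83 − 20·log₁₀(21.7/4.9) = 83 − 12.93 = 70.07 dB(A).
Σ 10^(L/10) = 1.829e+07 → L_total = 10·log₁₀(1.829e+07) = 72.62 dB(A).

73 dB(A)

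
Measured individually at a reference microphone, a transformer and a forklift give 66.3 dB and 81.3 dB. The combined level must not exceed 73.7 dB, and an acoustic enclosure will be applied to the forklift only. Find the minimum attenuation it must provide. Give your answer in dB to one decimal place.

The untreated sources together contribute 10^(66.3/10) = 4.266e+06, i.e. 66.30 dB.
To meet 73.7 dB overall, the treated forklift may contribute at most 10^(73.7/10) − 4.266e+06 = 1.918e+07, i.e. 72.83 dB.
So the forklift must be reduced from 81.3 to 72.83 dB: IL = 8.47 dB.

8.5 dB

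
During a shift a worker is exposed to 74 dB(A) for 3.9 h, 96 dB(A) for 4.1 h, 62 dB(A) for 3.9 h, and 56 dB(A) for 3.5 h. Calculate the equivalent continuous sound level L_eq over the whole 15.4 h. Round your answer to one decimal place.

The energy average is taken in the linear domain: L_eq = 10·log₁₀[(Σ tᵢ·10^(Lᵢ/10))/T], T = 15.4 h.
Σ tᵢ·10^(Lᵢ/10) = 3.9·10^(74/10) + 4.1·10^(96/10) + 3.9·10^(62/10) + 3.5·10^(56/10) = 1.643e+10.
L_eq = 10·log₁₀(1.643e+10/15.4) = 90.28 dB(A).

90.3 dB(A)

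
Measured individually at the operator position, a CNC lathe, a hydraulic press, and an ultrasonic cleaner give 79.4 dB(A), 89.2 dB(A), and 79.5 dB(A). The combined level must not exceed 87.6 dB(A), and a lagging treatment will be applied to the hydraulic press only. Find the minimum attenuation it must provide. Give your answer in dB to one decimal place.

3.2 dB

Fixed contribution from the other sources: Σ 10^(L/10) = 10^(79.4/10) + 10^(79.5/10) = 1.762e+08 (82.46 dB(A)).
To meet 87.6 dB(A) overall, the treated hydraulic press may contribute at most 10^(87.6/10) − 1.762e+08 = 3.992e+08, i.e. 86.01 dB(A).
So the hydraulic press must be reduced from 89.2 to 86.01 dB(A): IL = 3.19 dB.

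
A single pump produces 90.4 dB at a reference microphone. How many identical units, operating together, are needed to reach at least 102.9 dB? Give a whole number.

The shortfall is 102.9 − 90.4 = 12.5 dB, and N units add 10·log₁₀ N, so need 10·log₁₀ N ≥ 12.5.
N ≥ 10^(12.5/10) = 17.783, so N = 18.

18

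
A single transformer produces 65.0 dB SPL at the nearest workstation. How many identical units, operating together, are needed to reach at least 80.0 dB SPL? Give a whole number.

N identical sources give L₁ + 10·log₁₀ N, so require 10·log₁₀ N ≥ 80.0 − 65.0 = 15.0 dB.
N ≥ 10^(15.0/10) = 31.623, so N = 32.

32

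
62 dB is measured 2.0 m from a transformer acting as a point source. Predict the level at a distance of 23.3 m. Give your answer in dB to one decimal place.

Spherical spreading from a point source gives a 20·log₁₀(r₂/r₁) drop.
L₂ = 62 − 20·log₁₀(23.3/2.0) = 62 − 21.327 = 40.67 dB.

40.7 dB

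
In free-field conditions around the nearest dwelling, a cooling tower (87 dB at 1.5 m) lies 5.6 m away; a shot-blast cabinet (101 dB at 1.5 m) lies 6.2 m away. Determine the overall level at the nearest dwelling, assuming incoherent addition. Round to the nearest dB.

89 dB

Apply inverse-square spreading to bring every level to the receiver, then sum 10^(L/10).
cooling tower: 87 − 20·log₁₀(5.6/1.5) = 87 − 11.44 = 75.56 dB.
shot-blast cabinet: 101 − 20·log₁₀(6.2/1.5) = 101 − 12.33 = 88.67 dB.
Σ 10^(L/10) = 7.728e+08 → L_total = 10·log₁₀(7.728e+08) = 88.88 dB.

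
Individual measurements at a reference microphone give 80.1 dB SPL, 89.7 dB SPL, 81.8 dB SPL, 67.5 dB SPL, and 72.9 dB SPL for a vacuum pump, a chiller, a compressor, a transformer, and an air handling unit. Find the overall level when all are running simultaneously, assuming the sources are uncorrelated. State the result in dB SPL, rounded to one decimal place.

Incoherent sources combine by intensity addition: L_total = 10·log₁₀(Σ 10^(L_i/10)).
Σ 10^(L/10) = 10^(80.1/10) + 10^(89.7/10) + 10^(81.8/10) + 10^(67.5/10) + 10^(72.9/10) = 1.212e+09.
L_total = 10·log₁₀(1.212e+09) = 90.84 dB SPL.

90.8 dB SPL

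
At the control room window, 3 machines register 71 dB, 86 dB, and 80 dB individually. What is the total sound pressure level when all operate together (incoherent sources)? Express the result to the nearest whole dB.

Incoherent sources combine by intensity addition: L_total = 10·log₁₀(Σ 10^(L_i/10)).
Σ 10^(L/10) = 10^(71/10) + 10^(86/10) + 10^(80/10) = 5.107e+08.
L_total = 10·log₁₀(5.107e+08) = 87.08 dB.

87 dB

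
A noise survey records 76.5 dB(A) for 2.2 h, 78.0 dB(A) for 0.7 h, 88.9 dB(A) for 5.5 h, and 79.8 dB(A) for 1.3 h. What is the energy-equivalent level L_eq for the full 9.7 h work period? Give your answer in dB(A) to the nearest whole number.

The energy average is taken in the linear domain: L_eq = 10·log₁₀[(Σ tᵢ·10^(Lᵢ/10))/T], T = 9.7 h.
Σ tᵢ·10^(Lᵢ/10) = 2.2·10^(76.5/10) + 0.7·10^(78.0/10) + 5.5·10^(88.9/10) + 1.3·10^(79.8/10) = 4.536e+09.
L_eq = 10·log₁₀(4.536e+09/9.7) = 86.70 dB(A).

87 dB(A)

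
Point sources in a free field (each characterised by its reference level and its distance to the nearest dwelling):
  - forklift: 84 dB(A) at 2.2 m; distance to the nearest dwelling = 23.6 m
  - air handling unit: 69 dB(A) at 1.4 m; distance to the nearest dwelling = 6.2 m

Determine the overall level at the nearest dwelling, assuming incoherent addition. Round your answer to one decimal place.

First find each source's level at the receiver (point-source: −20·log₁₀(r/r_ref)), then combine on an intensity basis.
forklift: 84 − 20·log₁₀(23.6/2.2) = 84 − 20.61 = 63.39 dB(A).
air handling unit: 69 − 20·log₁₀(6.2/1.4) = 69 − 12.93 = 56.07 dB(A).
Σ 10^(L/10) = 2.588e+06 → L_total = 10·log₁₀(2.588e+06) = 64.13 dB(A).

64.1 dB(A)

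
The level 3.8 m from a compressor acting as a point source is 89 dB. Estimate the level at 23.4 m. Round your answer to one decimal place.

73.2 dB

Spherical spreading from a point source gives a 20·log₁₀(r₂/r₁) drop.
L₂ = 89 − 20·log₁₀(23.4/3.8) = 89 − 15.789 = 73.21 dB.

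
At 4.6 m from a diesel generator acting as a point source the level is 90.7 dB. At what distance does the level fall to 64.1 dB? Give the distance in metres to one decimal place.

For a point source L₁ − L₂ = 20·log₁₀(r₂/r₁), so r₂ = r₁·10^((L₁−L₂)/20).
r₂ = 4.6·10^((90.7−64.1)/20) = 4.6·10^(26.6/20) = 98.35 m.

98.3 m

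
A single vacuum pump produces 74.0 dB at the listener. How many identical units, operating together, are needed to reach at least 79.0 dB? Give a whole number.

N identical sources give L₁ + 10·log₁₀ N, so require 10·log₁₀ N ≥ 79.0 − 74.0 = 5.0 dB.
N ≥ 10^(5.0/10) = 3.162, so N = 4.

4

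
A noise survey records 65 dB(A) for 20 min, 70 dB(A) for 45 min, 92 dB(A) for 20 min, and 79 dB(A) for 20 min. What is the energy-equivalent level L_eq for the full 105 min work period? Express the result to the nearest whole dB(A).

The energy average is taken in the linear domain: L_eq = 10·log₁₀[(Σ tᵢ·10^(Lᵢ/10))/T], T = 105 min.
Σ tᵢ·10^(Lᵢ/10) = 20·10^(65/10) + 45·10^(70/10) + 20·10^(92/10) + 20·10^(79/10) = 3.380e+10.
L_eq = 10·log₁₀(3.380e+10/105) = 85.08 dB(A).

85 dB(A)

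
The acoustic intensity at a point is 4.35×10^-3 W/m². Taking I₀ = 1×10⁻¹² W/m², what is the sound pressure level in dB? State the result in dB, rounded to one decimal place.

Dividing by I₀ shifts the exponent by 12: I/I₀ = 4.35×10^9.
L = 10·(0.6385 + 9) = 96.38 dB.

96.4 dB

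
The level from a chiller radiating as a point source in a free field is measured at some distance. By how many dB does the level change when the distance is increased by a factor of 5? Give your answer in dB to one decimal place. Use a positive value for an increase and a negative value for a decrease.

-14.0 dB

With spherical spreading the level changes by −20·log₁₀(r₂/r₁).
ΔL = −20·log₁₀(5) = -13.98 dB.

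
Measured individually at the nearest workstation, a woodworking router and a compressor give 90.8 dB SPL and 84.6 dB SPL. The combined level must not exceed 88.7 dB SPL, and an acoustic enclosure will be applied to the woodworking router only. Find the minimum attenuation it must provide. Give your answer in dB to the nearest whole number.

Everything except the woodworking router sums to 10^(84.6/10) = 2.884e+08 in linear terms, 84.60 dB SPL.
The limit corresponds to 10^(88.7/10) = 7.413e+08; subtracting the fixed part leaves 4.529e+08 for the woodworking router, i.e. 86.56 dB SPL.
Required insertion loss = 90.8 − 86.56 = 4.24 dB.

4 dB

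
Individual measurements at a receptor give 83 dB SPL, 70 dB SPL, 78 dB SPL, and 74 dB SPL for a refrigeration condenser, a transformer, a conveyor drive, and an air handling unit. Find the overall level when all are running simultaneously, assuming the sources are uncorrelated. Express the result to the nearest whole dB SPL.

Incoherent sources combine by intensity addition: L_total = 10·log₁₀(Σ 10^(L_i/10)).
Σ 10^(L/10) = 10^(83/10) + 10^(70/10) + 10^(78/10) + 10^(74/10) = 2.977e+08.
L_total = 10·log₁₀(2.977e+08) = 84.74 dB SPL.

85 dB SPL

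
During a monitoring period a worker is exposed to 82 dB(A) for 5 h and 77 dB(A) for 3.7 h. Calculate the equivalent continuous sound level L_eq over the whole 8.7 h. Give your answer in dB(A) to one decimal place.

80.5 dB(A)

Weight each interval's intensity by its duration and average over T = 8.7 h:
Σ tᵢ·10^(Lᵢ/10) = 5·10^(82/10) + 3.7·10^(77/10) = 9.779e+08.
L_eq = 10·log₁₀(9.779e+08/8.7) = 80.51 dB(A).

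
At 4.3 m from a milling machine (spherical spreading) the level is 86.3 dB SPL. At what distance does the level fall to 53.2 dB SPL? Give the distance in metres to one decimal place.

For a point source L₁ − L₂ = 20·log₁₀(r₂/r₁), so r₂ = r₁·10^((L₁−L₂)/20).
r₂ = 4.3·10^((86.3−53.2)/20) = 4.3·10^(33.1/20) = 194.30 m.

194.3 m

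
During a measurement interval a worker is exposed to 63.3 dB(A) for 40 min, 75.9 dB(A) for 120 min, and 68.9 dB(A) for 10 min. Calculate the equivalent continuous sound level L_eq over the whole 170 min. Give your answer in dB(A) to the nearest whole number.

Weight each interval's intensity by its duration and average over T = 170 min:
Σ tᵢ·10^(Lᵢ/10) = 40·10^(63.3/10) + 120·10^(75.9/10) + 10·10^(68.9/10) = 4.832e+09.
L_eq = 10·log₁₀(4.832e+09/170) = 74.54 dB(A).

75 dB(A)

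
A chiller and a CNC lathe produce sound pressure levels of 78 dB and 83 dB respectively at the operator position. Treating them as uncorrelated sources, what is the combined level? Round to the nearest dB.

For uncorrelated sources the intensities add, so convert each level to linear form, sum, and take 10·log₁₀ of the total.
Σ 10^(L/10) = 10^(78/10) + 10^(83/10) = 2.626e+08.
L_total = 10·log₁₀(2.626e+08) = 84.19 dB.

84 dB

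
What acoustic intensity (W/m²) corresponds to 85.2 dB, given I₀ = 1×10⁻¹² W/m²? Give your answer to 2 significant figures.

I/I₀ = 10^(85.2/10) = 3.311e+08, so I = 3.311e+08 × 10⁻¹² W/m².

0.00033 W/m²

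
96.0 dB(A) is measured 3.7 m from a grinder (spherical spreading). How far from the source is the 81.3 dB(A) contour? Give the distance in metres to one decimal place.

Point-source spreading drops the level by 20·log₁₀(r₂/r₁); inverting, r₂/r₁ = 10^(ΔL/20).
r₂ = 3.7·10^((96.0−81.3)/20) = 3.7·10^(14.7/20) = 20.10 m.

20.1 m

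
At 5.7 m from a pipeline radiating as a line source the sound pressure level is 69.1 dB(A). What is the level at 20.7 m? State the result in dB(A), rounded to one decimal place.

For a line source, L₂ = L₁ − 10·log₁₀(r₂/r₁).
L₂ = 69.1 − 10·log₁₀(20.7/5.7) = 69.1 − 5.601 = 63.50 dB(A).

63.5 dB(A)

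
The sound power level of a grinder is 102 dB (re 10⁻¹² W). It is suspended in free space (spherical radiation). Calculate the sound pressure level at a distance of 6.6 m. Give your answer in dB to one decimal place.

74.6 dB

Free-field spherical radiation: L_p = L_w − 10·log₁₀(4π·r²), r = 6.6 m.
4π·r² = 547.4 m², 10·log₁₀ of that is 27.383 dB.
L_p = 102 − 27.383 = 74.62 dB.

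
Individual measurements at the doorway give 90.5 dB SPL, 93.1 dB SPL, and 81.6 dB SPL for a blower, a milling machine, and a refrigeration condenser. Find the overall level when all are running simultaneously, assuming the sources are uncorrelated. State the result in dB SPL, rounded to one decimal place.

95.2 dB SPL

Incoherent sources combine by intensity addition: L_total = 10·log₁₀(Σ 10^(L_i/10)).
Σ 10^(L/10) = 10^(90.5/10) + 10^(93.1/10) + 10^(81.6/10) = 3.308e+09.
L_total = 10·log₁₀(3.308e+09) = 95.20 dB SPL.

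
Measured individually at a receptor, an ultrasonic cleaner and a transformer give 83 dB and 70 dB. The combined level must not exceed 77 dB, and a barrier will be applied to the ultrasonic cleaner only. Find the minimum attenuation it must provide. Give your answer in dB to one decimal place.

Fixed contribution from the other source: Σ 10^(L/10) = 10^(70/10) = 1.000e+07 (70.00 dB).
The limit corresponds to 10^(77/10) = 5.012e+07; subtracting the fixed part leaves 4.012e+07 for the ultrasonic cleaner, i.e. 76.03 dB.
Required insertion loss = 83 − 76.03 = 6.97 dB.

7.0 dB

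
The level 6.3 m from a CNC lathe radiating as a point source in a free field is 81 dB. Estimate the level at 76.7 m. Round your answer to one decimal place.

Spherical spreading from a point source gives a 20·log₁₀(r₂/r₁) drop.
L₂ = 81 − 20·log₁₀(76.7/6.3) = 81 − 21.709 = 59.29 dB.

59.3 dB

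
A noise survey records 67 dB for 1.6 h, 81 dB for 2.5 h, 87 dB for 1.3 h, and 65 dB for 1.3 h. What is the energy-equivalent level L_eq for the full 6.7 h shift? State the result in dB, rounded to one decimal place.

81.6 dB

The energy average is taken in the linear domain: L_eq = 10·log₁₀[(Σ tᵢ·10^(Lᵢ/10))/T], T = 6.7 h.
Σ tᵢ·10^(Lᵢ/10) = 1.6·10^(67/10) + 2.5·10^(81/10) + 1.3·10^(87/10) + 1.3·10^(65/10) = 9.784e+08.
L_eq = 10·log₁₀(9.784e+08/6.7) = 81.64 dB.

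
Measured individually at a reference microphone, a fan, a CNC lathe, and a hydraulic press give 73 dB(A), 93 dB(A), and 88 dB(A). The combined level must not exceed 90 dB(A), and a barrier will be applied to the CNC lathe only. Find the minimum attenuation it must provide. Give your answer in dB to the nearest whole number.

Fixed contribution from the other sources: Σ 10^(L/10) = 10^(73/10) + 10^(88/10) = 6.509e+08 (88.14 dB(A)).
To meet 90 dB(A) overall, the treated CNC lathe may contribute at most 10^(90/10) − 6.509e+08 = 3.491e+08, i.e. 85.43 dB(A).
Required insertion loss = 93 − 85.43 = 7.57 dB.

8 dB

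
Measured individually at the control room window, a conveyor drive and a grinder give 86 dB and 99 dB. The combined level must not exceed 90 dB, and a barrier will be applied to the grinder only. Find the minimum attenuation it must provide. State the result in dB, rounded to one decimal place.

The untreated sources together contribute 10^(86/10) = 3.981e+08, i.e. 86.00 dB.
The limit corresponds to 10^(90/10) = 1.000e+09; subtracting the fixed part leaves 6.019e+08 for the grinder, i.e. 87.80 dB.
Required insertion loss = 99 − 87.80 = 11.20 dB.

11.2 dB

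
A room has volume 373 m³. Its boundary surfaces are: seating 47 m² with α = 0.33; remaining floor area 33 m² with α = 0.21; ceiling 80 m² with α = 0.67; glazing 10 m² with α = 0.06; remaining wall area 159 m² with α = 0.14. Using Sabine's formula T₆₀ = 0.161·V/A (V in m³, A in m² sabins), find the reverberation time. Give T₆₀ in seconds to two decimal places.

Total absorption A = 47·0.33 + 33·0.21 + 80·0.67 + 10·0.06 + 159·0.14 = 98.90 m² sabins.
T₆₀ = 0.161·V/A = 0.161·373/98.90 = 0.607 s.

0.61 s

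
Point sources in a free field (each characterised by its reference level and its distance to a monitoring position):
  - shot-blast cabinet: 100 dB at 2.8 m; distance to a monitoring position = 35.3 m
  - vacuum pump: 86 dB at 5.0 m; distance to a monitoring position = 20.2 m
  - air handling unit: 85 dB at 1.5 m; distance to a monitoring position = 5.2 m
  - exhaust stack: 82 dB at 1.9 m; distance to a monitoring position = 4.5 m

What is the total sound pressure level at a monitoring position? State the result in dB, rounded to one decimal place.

Propagate each source to the receiver with L = L_ref − 20·log₁₀(r/r_ref), then add intensities.
shot-blast cabinet: 100 − 20·log₁₀(35.3/2.8) = 100 − 22.01 = 77.99 dB.
vacuum pump: 86 − 20·log₁₀(20.2/5.0) = 86 − 12.13 = 73.87 dB.
air handling unit: 85 − 20·log₁₀(5.2/1.5) = 85 − 10.80 = 74.20 dB.
exhaust stack: 82 − 20·log₁₀(4.5/1.9) = 82 − 7.49 = 74.51 dB.
Σ 10^(L/10) = 1.419e+08 → L_total = 10·log₁₀(1.419e+08) = 81.52 dB.

81.5 dB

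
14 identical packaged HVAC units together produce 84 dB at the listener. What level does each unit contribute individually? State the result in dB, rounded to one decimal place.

72.5 dB

14 equal contributions raise the level by 10·log₁₀ 14 = 11.461 dB, so each unit alone gives 84 − 11.461.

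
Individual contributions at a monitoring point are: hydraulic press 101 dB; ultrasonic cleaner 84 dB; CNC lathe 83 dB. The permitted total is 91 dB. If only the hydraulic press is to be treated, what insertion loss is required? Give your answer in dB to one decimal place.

The untreated sources together contribute 10^(84/10) + 10^(83/10) = 4.507e+08, i.e. 86.54 dB.
The limit corresponds to 10^(91/10) = 1.259e+09; subtracting the fixed part leaves 8.082e+08 for the hydraulic press, i.e. 89.08 dB.
Required insertion loss = 101 − 89.08 = 11.92 dB.

11.9 dB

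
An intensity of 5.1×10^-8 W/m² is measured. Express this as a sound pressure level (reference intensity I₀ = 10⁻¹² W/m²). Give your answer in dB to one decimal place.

L = 10·log₁₀(I/I₀) = 10·log₁₀(5.1×10^-8/10⁻¹²) = 10·log₁₀(5.1×10^4).
L = 10·(0.7076 + 4) = 47.08 dB.

47.1 dB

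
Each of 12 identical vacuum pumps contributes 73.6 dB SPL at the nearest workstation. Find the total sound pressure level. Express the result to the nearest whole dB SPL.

84 dB SPL

With 12 equal, uncorrelated contributions the intensity is 12× that of one unit, giving a rise of 10·log₁₀ 12.
L_total = 73.6 + 10·log₁₀(12) = 73.6 + 10.792 = 84.39 dB SPL.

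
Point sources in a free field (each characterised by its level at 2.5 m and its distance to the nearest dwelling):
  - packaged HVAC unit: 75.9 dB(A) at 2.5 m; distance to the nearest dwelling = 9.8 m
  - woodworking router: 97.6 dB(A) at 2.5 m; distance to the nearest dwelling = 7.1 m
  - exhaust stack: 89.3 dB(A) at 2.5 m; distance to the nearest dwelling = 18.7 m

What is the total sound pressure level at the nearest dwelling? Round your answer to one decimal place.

First find each source's level at the receiver (point-source: −20·log₁₀(r/r_ref)), then combine on an intensity basis.
packaged HVAC unit: 75.9 − 20·log₁₀(9.8/2.5) = 75.9 − 11.87 = 64.03 dB(A).
woodworking router: 97.6 − 20·log₁₀(7.1/2.5) = 97.6 − 9.07 = 88.53 dB(A).
exhaust stack: 89.3 − 20·log₁₀(18.7/2.5) = 89.3 − 17.48 = 71.82 dB(A).
Σ 10^(L/10) = 7.312e+08 → L_total = 10·log₁₀(7.312e+08) = 88.64 dB(A).

88.6 dB(A)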